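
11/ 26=0.42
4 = 4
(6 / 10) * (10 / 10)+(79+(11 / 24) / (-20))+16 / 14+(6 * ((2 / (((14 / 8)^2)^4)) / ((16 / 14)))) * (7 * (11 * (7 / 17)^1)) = 11589391043 / 137145120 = 84.50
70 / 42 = 5 / 3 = 1.67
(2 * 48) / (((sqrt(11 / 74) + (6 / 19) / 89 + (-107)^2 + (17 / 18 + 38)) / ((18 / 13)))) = 680487494410078848 / 58811495472258671155 - 800471673216 * sqrt(814) / 58811495472258671155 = 0.01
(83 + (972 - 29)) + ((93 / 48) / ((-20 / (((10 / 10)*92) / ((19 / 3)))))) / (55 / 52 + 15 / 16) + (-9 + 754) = 69793868 / 39425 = 1770.29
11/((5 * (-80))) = -11/400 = -0.03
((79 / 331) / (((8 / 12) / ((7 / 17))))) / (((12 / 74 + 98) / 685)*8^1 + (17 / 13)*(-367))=-546615615 / 1775315427658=-0.00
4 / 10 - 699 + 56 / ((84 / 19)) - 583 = -19034 / 15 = -1268.93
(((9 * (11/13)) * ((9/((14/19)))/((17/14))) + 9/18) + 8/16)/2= 8575/221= 38.80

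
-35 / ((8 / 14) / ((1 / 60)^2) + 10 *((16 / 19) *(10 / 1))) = -931 / 56960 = -0.02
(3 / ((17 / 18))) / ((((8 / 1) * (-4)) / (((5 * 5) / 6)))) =-0.41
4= 4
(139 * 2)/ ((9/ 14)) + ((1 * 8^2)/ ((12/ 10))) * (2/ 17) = 67124/ 153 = 438.72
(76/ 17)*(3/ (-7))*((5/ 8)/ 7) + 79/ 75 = 110239/ 124950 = 0.88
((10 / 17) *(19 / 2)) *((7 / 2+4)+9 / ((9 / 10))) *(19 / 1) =63175 / 34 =1858.09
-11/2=-5.50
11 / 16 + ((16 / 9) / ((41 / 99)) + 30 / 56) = 25329 / 4592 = 5.52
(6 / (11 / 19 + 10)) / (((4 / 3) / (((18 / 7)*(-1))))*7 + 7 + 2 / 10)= 2565 / 16147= 0.16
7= 7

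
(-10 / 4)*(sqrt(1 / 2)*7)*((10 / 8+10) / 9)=-175*sqrt(2) / 16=-15.47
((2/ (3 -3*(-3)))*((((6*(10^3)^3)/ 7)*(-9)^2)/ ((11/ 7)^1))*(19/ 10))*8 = 1231200000000/ 11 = 111927272727.27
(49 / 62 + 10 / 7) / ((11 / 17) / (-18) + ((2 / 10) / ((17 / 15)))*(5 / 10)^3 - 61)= -34668 / 953281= -0.04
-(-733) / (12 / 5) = 3665 / 12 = 305.42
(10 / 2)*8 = 40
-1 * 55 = -55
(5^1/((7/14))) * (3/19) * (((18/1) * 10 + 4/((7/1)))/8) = 4740/133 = 35.64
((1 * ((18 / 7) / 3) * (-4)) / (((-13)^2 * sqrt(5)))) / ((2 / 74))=-888 * sqrt(5) / 5915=-0.34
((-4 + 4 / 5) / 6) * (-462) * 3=739.20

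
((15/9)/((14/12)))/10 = 1/7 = 0.14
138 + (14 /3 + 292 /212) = 22903 /159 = 144.04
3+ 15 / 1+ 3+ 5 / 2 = 47 / 2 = 23.50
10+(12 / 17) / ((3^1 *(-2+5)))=514 / 51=10.08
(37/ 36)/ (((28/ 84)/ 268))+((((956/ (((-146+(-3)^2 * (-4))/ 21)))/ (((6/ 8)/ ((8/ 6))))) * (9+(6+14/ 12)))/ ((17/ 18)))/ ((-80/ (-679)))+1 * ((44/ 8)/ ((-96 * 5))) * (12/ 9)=-4401998287/ 159120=-27664.64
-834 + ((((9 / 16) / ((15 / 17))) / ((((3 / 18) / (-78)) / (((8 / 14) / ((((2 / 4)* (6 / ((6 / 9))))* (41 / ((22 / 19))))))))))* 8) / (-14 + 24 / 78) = -2022254946 / 2426585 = -833.37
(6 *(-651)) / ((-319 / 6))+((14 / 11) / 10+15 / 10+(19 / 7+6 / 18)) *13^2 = 863.52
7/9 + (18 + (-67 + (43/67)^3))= -129815579/2706867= -47.96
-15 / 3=-5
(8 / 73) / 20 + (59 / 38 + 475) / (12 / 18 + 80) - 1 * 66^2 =-14601240493 / 3356540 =-4350.09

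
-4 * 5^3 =-500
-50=-50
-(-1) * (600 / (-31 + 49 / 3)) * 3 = -1350 / 11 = -122.73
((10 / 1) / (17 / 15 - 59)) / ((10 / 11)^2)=-363 / 1736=-0.21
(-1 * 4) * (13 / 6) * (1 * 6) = -52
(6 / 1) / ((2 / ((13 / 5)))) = 39 / 5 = 7.80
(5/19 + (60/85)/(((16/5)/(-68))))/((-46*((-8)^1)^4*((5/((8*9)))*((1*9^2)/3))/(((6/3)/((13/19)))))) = 7/57408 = 0.00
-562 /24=-281 /12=-23.42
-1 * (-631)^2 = -398161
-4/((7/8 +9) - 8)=-32/15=-2.13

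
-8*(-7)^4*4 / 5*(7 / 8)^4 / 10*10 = -5764801 / 640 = -9007.50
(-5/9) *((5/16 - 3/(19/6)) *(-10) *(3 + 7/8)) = -149575/10944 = -13.67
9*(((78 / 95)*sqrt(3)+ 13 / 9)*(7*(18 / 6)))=14742*sqrt(3) / 95+ 273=541.78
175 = 175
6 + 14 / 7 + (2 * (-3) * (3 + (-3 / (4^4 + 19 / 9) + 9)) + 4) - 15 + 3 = -167094 / 2323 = -71.93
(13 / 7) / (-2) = -13 / 14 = -0.93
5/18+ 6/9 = 17/18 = 0.94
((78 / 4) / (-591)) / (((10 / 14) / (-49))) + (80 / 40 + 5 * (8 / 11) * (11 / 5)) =24159 / 1970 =12.26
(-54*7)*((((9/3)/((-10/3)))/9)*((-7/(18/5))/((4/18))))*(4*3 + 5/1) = -22491/4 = -5622.75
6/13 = 0.46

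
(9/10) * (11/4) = 99/40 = 2.48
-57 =-57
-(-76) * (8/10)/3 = 304/15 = 20.27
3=3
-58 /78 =-29 /39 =-0.74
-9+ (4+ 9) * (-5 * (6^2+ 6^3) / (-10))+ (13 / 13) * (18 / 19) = 30969 / 19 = 1629.95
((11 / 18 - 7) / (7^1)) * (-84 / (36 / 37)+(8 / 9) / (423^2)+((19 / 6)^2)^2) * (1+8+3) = -42143659115 / 270540648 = -155.78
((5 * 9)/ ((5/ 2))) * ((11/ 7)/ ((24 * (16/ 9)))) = 297/ 448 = 0.66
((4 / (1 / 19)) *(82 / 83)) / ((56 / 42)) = 4674 / 83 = 56.31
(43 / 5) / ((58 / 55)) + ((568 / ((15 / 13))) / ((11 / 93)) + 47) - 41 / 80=107605937 / 25520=4216.53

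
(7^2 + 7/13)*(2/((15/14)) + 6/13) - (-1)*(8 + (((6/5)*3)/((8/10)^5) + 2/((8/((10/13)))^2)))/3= 157918757/1297920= 121.67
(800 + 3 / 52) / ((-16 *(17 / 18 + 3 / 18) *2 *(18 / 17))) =-707251 / 33280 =-21.25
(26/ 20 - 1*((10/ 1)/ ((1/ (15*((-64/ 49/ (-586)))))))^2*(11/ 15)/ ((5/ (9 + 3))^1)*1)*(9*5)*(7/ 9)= 2274100837/ 58892414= 38.61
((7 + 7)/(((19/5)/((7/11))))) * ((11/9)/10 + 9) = 40229/1881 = 21.39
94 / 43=2.19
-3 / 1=-3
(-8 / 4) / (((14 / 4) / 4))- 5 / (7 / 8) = -8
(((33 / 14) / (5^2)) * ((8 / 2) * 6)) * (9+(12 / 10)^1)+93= 101571 / 875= 116.08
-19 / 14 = -1.36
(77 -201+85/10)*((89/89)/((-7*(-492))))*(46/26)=-253/4264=-0.06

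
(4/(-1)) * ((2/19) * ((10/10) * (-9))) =72/19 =3.79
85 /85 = 1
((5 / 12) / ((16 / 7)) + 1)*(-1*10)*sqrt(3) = -20.48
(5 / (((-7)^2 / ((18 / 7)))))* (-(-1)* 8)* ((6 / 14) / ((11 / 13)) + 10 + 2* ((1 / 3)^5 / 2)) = 15733120 / 713097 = 22.06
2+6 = 8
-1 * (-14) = 14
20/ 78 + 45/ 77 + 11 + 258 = 810332/ 3003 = 269.84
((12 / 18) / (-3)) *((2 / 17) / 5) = -4 / 765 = -0.01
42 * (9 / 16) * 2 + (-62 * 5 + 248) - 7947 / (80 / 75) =-119441 / 16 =-7465.06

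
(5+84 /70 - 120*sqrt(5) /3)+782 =3941 /5 - 40*sqrt(5) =698.76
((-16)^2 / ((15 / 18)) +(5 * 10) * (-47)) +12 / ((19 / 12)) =-193346 / 95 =-2035.22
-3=-3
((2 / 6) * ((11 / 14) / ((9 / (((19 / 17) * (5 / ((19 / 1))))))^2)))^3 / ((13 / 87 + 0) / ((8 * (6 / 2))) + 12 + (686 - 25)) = 603109375 / 18548702511070344301017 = 0.00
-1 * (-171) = 171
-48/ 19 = -2.53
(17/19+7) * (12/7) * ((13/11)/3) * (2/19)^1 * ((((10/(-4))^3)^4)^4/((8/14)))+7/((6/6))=3463895836830488408077770786349885583/279434283129503744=12396101859932293297.78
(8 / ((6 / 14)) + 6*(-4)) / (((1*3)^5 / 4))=-64 / 729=-0.09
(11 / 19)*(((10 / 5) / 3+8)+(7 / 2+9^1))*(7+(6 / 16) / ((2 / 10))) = 99187 / 912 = 108.76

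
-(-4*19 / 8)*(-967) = -18373 / 2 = -9186.50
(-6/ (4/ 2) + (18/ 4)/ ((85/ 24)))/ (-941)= 147/ 79985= 0.00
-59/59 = -1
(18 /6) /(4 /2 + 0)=3 /2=1.50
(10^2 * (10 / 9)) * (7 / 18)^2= 12250 / 729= 16.80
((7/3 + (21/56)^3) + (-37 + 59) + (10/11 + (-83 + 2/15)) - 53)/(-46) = 9341081/3886080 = 2.40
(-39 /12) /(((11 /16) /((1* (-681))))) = 35412 /11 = 3219.27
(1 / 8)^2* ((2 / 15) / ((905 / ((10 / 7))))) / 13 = 0.00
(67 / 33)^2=4.12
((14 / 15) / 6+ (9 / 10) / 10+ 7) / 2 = 6521 / 1800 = 3.62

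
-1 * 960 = -960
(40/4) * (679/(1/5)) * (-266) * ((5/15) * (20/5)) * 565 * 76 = -1551113032000/3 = -517037677333.33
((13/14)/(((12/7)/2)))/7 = 13/84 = 0.15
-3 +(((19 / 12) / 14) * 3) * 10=0.39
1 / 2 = 0.50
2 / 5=0.40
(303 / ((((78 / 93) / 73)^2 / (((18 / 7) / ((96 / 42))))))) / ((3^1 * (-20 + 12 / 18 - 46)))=-13965427863 / 1059968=-13175.33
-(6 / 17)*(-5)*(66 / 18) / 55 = 2 / 17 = 0.12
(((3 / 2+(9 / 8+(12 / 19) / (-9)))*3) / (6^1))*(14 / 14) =1165 / 912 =1.28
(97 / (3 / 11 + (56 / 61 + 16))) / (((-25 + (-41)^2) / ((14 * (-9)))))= -0.43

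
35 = 35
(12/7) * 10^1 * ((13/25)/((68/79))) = 6162/595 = 10.36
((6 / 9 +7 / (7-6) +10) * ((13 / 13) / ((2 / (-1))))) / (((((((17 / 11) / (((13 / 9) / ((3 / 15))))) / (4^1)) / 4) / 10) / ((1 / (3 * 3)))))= -3031600 / 4131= -733.87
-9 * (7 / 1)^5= -151263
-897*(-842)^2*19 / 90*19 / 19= -2013812242 / 15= -134254149.47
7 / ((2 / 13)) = 91 / 2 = 45.50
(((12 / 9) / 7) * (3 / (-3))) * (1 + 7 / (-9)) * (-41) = 1.74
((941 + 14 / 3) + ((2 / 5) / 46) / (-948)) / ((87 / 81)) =927869211 / 1053860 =880.45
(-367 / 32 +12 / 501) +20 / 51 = -3012331 / 272544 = -11.05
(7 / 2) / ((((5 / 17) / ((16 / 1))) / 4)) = 3808 / 5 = 761.60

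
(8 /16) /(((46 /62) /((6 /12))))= 31 /92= 0.34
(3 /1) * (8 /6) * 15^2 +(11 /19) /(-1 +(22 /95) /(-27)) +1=2329402 /2587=900.43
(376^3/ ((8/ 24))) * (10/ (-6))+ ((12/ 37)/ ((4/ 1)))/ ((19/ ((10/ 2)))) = -186848176625/ 703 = -265786879.98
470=470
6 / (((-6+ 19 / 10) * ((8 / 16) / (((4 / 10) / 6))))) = -8 / 41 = -0.20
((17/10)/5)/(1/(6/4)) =51/100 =0.51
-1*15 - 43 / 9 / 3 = -448 / 27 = -16.59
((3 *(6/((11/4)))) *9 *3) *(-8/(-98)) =7776/539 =14.43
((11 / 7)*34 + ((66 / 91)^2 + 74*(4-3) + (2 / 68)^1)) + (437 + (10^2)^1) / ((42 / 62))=259226287 / 281554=920.70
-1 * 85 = -85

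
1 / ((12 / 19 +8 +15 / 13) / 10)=2470 / 2417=1.02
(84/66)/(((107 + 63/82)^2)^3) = 4256093399936/5238679328650346306816099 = 0.00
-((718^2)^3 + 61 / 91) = -12467749208805602045 / 91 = -137008233063797824.67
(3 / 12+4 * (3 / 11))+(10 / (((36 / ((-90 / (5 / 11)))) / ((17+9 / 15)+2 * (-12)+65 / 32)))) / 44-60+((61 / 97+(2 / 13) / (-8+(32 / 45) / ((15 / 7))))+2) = -58114047661 / 1148740736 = -50.59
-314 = -314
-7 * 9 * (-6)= 378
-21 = -21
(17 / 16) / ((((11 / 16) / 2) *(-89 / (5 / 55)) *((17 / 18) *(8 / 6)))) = -27 / 10769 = -0.00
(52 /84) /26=1 /42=0.02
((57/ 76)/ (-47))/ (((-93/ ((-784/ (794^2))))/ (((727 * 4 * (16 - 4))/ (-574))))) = 122136/ 9415088833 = 0.00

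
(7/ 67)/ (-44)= -0.00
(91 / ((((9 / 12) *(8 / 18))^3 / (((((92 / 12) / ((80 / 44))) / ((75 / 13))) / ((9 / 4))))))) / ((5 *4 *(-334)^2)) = 299299 / 836670000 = 0.00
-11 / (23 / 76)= -836 / 23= -36.35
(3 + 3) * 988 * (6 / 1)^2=213408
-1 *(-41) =41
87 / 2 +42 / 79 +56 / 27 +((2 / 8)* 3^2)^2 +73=4237613 / 34128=124.17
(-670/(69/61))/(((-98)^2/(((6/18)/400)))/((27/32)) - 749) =-122610/2827262557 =-0.00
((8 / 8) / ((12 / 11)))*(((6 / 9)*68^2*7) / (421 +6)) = 25432 / 549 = 46.32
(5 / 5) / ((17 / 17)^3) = 1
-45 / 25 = -9 / 5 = -1.80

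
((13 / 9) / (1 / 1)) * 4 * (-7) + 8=-292 / 9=-32.44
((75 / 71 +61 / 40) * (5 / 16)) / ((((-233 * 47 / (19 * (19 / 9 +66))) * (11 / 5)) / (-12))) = 426920785 / 821062176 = 0.52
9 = 9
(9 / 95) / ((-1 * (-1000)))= 9 / 95000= 0.00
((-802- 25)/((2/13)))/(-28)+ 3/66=118289/616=192.03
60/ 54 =1.11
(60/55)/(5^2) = 12/275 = 0.04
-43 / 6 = -7.17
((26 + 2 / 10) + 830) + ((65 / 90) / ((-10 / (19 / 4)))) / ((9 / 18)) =61597 / 72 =855.51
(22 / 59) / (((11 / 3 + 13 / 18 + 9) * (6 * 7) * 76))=33 / 3782254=0.00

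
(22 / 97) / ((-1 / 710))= -15620 / 97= -161.03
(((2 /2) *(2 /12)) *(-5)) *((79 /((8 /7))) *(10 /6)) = -13825 /144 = -96.01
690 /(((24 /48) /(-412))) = -568560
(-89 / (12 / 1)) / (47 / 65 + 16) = -5785 / 13044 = -0.44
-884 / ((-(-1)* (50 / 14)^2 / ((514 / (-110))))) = 11132212 / 34375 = 323.85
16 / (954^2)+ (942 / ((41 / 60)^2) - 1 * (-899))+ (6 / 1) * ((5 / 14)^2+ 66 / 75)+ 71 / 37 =101390993973643043 / 34671471971850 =2924.33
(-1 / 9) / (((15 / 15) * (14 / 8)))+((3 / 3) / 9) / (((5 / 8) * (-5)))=-52 / 525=-0.10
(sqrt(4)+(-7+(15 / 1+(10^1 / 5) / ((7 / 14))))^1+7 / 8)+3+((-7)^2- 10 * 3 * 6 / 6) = 36.88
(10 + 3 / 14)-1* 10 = 3 / 14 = 0.21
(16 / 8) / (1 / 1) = 2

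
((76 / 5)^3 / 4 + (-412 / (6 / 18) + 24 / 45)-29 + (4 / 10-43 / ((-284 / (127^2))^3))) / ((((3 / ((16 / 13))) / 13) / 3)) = 67655134076885053 / 536866500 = 126018542.93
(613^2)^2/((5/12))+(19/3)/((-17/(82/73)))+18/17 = 6308355802655956/18615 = 338885619267.04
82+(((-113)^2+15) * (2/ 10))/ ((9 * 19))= 82894/ 855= 96.95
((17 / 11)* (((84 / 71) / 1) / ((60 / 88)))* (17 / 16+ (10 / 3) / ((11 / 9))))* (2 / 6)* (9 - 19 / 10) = 79373 / 3300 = 24.05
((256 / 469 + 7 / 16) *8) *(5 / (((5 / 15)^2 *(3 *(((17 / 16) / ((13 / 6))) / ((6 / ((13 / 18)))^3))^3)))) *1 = 188624911598.13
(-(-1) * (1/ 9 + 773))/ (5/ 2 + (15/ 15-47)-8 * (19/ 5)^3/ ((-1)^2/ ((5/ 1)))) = -347900/ 1007271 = -0.35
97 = 97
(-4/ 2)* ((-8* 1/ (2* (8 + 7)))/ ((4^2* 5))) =1/ 150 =0.01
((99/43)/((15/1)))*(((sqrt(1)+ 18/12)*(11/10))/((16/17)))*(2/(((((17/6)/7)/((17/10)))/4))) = 129591/8600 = 15.07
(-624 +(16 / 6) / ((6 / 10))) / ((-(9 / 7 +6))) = 85.04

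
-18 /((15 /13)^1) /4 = -39 /10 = -3.90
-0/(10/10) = 0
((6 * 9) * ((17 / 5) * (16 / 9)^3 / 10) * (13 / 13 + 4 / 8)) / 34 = 1024 / 225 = 4.55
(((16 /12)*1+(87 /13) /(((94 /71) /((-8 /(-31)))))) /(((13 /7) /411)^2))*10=4135474371840 /3201029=1291920.31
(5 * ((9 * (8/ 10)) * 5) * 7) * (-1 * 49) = -61740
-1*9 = -9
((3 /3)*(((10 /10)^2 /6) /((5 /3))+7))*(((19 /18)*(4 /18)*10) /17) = 1349 /1377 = 0.98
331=331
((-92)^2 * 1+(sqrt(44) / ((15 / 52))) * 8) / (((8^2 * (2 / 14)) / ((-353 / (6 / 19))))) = -24836021 / 24 - 610337 * sqrt(11) / 90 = -1057325.97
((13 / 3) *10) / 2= 65 / 3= 21.67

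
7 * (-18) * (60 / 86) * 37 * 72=-10069920 / 43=-234184.19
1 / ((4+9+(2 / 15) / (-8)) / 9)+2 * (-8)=-11924 / 779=-15.31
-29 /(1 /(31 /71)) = -899 /71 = -12.66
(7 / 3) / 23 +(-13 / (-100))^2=81661 / 690000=0.12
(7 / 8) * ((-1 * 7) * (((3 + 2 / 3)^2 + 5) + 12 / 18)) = -117.06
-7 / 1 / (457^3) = -0.00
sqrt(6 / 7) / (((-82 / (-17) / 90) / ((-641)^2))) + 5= 5 + 314323965 * sqrt(42) / 287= 7097747.55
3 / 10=0.30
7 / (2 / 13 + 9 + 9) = 91 / 236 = 0.39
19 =19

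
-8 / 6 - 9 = -31 / 3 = -10.33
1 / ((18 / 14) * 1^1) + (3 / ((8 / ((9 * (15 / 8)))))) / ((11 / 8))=4261 / 792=5.38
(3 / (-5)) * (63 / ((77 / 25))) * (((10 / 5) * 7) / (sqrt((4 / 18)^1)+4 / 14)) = 119070 / 341 -138915 * sqrt(2) / 341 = -226.94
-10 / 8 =-5 / 4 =-1.25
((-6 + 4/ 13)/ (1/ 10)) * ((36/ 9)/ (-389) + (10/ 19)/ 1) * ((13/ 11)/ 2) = -1411180/ 81301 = -17.36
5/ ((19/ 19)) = 5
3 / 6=1 / 2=0.50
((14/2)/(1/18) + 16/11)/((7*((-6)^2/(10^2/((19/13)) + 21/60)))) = 6106411/175560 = 34.78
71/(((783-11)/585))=41535/772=53.80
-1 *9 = -9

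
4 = 4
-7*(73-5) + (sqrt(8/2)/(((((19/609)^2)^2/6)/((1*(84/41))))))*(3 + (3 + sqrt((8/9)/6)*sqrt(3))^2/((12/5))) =1192671207582008/5343161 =223214536.78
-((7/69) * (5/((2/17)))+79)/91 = -11497/12558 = -0.92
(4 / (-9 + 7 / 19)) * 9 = -171 / 41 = -4.17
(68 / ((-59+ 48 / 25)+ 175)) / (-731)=-25 / 31691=-0.00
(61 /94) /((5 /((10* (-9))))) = -549 /47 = -11.68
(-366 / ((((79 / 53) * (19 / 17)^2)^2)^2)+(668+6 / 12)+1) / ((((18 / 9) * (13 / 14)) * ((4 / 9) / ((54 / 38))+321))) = 1438148951020835333637147 / 1342903368517009571671334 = 1.07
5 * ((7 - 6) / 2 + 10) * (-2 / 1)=-105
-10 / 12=-5 / 6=-0.83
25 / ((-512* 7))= -25 / 3584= -0.01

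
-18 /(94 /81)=-729 /47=-15.51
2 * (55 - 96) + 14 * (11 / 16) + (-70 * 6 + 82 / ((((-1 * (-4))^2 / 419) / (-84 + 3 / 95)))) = -180804.06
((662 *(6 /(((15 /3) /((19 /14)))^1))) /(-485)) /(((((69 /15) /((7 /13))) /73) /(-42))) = 797.80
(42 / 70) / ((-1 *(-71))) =3 / 355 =0.01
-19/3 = -6.33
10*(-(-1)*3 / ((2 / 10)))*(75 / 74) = 152.03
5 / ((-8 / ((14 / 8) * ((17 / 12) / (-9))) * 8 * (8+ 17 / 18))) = 85 / 35328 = 0.00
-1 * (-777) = 777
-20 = -20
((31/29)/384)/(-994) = -31/11069184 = -0.00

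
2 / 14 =1 / 7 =0.14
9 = 9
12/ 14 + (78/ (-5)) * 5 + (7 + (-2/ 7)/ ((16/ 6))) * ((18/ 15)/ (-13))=-70779/ 910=-77.78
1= 1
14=14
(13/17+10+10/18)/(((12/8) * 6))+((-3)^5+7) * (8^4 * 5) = -6655424828/1377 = -4833278.74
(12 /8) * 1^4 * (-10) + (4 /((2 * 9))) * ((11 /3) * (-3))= -157 /9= -17.44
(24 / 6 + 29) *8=264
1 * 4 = 4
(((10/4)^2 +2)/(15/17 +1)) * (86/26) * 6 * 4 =72369/208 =347.93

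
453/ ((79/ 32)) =14496/ 79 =183.49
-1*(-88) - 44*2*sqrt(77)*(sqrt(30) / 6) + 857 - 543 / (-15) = 4906 / 5 - 44*sqrt(2310) / 3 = 276.28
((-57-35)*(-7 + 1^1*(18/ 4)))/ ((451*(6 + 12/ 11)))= 115/ 1599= 0.07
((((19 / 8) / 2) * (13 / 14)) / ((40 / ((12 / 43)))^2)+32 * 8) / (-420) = -10602907823 / 17395392000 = -0.61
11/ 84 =0.13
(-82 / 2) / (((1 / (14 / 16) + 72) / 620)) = -347.54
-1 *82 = -82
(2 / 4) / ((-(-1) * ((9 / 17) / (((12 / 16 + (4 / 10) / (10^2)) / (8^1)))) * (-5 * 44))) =-6409 / 15840000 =-0.00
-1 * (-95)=95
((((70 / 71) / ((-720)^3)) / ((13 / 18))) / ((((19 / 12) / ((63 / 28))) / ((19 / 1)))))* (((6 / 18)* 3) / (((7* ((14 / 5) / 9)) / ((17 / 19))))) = -0.00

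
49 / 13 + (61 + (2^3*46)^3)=647869258 / 13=49836096.77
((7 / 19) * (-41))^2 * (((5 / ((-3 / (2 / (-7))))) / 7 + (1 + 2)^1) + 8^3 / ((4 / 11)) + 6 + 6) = 351650071 / 1083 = 324699.97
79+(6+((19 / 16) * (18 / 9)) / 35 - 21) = 17939 / 280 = 64.07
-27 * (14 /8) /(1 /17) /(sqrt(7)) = -459 * sqrt(7) /4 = -303.60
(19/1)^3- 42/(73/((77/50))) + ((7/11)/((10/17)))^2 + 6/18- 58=720944263/105996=6801.62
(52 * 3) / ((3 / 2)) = 104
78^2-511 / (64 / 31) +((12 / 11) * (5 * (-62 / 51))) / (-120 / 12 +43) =2305005125 / 394944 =5836.28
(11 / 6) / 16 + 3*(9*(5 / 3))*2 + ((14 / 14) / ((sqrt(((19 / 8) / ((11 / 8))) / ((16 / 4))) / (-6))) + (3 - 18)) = 7211 / 96 - 12*sqrt(209) / 19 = 65.98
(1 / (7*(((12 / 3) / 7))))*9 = 9 / 4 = 2.25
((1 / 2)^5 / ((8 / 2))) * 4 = 1 / 32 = 0.03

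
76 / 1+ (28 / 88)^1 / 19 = 31775 / 418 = 76.02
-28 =-28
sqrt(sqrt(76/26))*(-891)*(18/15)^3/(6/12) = -384912*13^(3/4)*38^(1/4)/1625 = -4026.35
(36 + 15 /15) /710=0.05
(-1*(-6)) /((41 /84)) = 504 /41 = 12.29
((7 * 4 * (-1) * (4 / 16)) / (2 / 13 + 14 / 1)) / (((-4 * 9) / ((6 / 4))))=91 / 4416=0.02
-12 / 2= -6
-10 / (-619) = 10 / 619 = 0.02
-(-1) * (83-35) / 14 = 24 / 7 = 3.43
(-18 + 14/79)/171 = -0.10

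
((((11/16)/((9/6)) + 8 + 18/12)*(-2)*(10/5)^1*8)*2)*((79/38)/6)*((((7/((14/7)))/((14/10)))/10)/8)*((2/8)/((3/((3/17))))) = -18881/186048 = -0.10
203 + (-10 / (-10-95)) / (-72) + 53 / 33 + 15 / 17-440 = -33153559 / 141372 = -234.51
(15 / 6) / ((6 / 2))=5 / 6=0.83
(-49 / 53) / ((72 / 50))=-1225 / 1908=-0.64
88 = 88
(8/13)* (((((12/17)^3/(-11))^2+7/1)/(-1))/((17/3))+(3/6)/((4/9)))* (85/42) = -73135585585/531557544518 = -0.14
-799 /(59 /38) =-30362 /59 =-514.61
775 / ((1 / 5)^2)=19375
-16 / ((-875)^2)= -16 / 765625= -0.00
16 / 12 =4 / 3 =1.33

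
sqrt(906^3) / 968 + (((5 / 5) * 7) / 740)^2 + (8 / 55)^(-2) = 75.44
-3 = -3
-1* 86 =-86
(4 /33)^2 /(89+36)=16 /136125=0.00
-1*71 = -71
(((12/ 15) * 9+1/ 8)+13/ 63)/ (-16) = -18979/ 40320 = -0.47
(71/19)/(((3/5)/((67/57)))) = 23785/3249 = 7.32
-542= -542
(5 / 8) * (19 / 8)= 95 / 64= 1.48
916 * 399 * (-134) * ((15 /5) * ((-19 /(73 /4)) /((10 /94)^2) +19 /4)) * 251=5871550588140762 /1825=3217287993501.79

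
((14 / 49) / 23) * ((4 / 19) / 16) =1 / 6118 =0.00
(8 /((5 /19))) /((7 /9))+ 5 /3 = 4279 /105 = 40.75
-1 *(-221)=221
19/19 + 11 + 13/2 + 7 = 51/2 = 25.50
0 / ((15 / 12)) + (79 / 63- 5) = -236 / 63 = -3.75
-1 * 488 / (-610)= 0.80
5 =5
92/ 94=46/ 47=0.98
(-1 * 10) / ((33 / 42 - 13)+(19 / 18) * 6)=420 / 247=1.70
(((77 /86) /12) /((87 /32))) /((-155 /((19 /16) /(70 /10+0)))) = -209 /6958260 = -0.00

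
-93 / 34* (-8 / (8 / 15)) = 1395 / 34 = 41.03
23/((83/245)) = 5635/83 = 67.89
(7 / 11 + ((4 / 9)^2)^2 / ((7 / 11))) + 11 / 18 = 1322393 / 1010394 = 1.31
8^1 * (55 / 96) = 55 / 12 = 4.58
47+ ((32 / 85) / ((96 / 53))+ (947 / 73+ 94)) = 154.18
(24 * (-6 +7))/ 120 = 1/ 5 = 0.20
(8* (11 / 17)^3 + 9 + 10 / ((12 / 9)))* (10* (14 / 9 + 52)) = 442054250 / 44217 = 9997.38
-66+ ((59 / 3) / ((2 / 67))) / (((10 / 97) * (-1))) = -387401 / 60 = -6456.68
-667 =-667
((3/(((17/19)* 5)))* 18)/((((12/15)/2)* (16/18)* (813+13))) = 4617/112336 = 0.04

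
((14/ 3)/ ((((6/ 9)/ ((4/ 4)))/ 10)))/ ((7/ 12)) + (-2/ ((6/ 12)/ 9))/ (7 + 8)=588/ 5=117.60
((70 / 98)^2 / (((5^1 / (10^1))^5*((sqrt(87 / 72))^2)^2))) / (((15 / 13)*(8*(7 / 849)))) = 42382080 / 288463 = 146.92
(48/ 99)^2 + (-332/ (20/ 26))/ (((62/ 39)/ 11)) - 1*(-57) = -494427304/ 168795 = -2929.16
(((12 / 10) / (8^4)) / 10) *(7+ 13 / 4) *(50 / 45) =41 / 122880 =0.00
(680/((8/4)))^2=115600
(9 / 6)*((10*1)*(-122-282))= -6060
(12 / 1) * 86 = 1032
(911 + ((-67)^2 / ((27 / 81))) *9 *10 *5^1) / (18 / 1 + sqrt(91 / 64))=6982342272 / 20645 - 48488488 *sqrt(91) / 20645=315804.87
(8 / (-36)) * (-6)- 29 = -83 / 3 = -27.67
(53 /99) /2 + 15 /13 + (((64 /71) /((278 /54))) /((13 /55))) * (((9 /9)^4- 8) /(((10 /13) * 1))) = -135132401 /25402806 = -5.32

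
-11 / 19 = -0.58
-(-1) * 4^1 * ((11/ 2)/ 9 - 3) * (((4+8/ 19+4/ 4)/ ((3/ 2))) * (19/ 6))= -8858/ 81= -109.36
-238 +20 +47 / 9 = -1915 / 9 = -212.78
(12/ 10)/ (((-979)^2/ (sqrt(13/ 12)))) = 0.00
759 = 759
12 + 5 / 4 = 13.25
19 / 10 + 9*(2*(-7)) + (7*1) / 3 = -3653 / 30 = -121.77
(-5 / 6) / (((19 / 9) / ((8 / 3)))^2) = -480 / 361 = -1.33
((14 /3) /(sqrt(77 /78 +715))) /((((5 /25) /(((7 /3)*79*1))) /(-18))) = -77420*sqrt(4356066) /55847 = -2893.35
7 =7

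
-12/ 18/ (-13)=2/ 39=0.05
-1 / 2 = -0.50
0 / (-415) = 0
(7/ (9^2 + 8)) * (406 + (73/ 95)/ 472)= 127435791/ 3990760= 31.93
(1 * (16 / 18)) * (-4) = -32 / 9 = -3.56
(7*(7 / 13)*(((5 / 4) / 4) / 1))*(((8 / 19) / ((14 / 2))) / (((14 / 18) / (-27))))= -1215 / 494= -2.46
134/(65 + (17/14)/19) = 35644/17307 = 2.06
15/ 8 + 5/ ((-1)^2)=55/ 8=6.88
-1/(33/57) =-19/11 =-1.73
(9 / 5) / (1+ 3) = 9 / 20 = 0.45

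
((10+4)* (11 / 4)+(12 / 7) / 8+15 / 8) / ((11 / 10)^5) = 28412500 / 1127357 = 25.20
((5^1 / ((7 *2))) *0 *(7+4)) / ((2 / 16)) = 0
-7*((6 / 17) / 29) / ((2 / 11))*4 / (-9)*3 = 308 / 493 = 0.62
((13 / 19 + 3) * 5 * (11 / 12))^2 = 3705625 / 12996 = 285.14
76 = 76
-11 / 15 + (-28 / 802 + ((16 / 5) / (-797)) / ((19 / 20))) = -70360763 / 91085145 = -0.77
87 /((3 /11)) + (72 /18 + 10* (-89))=-567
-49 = -49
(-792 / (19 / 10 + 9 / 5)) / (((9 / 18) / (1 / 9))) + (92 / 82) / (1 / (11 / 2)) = -62799 / 1517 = -41.40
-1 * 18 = -18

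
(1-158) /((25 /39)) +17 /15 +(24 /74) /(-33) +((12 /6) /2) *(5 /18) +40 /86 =-1914156479 /7875450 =-243.05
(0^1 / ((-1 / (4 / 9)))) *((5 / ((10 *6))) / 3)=0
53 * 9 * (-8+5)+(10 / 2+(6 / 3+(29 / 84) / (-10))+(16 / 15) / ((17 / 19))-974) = -34226909 / 14280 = -2396.84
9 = 9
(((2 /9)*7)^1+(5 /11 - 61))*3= -176.97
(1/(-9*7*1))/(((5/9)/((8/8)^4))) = -1/35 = -0.03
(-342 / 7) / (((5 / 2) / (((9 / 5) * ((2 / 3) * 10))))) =-8208 / 35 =-234.51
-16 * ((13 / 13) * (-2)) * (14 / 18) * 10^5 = 2488888.89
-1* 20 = -20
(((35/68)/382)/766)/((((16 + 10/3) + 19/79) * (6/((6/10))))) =1659/184610081248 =0.00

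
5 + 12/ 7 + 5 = 82/ 7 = 11.71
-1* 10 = -10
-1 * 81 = -81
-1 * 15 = -15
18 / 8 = 9 / 4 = 2.25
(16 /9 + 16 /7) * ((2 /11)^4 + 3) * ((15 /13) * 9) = 24103680 /190333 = 126.64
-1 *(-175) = 175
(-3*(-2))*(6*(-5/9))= -20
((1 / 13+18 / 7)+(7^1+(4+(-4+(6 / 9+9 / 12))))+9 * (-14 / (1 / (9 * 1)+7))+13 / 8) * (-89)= 3909859 / 8736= 447.56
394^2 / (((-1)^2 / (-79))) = -12263644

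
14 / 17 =0.82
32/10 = 16/5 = 3.20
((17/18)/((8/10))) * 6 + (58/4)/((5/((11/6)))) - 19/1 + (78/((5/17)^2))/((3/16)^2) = 1923089/75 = 25641.19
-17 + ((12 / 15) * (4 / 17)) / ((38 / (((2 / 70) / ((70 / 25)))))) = -1345291 / 79135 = -17.00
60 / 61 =0.98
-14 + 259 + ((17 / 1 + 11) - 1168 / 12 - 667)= -1474 / 3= -491.33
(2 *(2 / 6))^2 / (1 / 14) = 56 / 9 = 6.22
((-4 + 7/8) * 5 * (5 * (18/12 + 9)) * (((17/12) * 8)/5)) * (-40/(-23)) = -74375/23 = -3233.70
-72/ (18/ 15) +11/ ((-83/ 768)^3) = -5017140372/ 571787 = -8774.49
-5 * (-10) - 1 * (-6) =56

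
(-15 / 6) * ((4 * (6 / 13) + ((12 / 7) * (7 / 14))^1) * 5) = -3075 / 91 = -33.79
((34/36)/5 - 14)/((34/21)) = -8701/1020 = -8.53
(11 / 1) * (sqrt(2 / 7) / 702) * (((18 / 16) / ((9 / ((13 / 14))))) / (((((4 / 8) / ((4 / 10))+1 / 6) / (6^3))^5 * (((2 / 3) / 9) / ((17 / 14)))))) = 10054435710173184 * sqrt(14) / 28647703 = 1313203143.89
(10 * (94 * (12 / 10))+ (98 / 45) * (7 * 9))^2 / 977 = 40018276 / 24425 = 1638.41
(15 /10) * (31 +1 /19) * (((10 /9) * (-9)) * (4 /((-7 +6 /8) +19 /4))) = 23600 /19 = 1242.11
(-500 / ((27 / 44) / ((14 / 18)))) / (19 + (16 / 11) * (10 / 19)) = -32186000 / 1003833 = -32.06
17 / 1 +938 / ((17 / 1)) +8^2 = 2315 / 17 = 136.18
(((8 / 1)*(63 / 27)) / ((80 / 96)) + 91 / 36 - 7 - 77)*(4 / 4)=-10633 / 180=-59.07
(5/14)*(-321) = -1605/14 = -114.64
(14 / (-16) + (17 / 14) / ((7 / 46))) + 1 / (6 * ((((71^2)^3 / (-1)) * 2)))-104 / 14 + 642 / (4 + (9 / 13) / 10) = 12547091158426826689 / 79691699028389784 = 157.45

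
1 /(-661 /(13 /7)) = -13 /4627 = -0.00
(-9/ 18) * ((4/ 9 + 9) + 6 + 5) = -92/ 9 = -10.22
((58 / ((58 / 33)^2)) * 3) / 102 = 1089 / 1972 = 0.55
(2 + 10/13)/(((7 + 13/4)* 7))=144/3731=0.04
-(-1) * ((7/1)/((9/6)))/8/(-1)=-7/12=-0.58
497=497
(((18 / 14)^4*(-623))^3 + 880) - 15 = -199104032997604034 / 40353607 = -4933983546.94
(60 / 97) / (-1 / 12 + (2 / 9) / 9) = -19440 / 1843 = -10.55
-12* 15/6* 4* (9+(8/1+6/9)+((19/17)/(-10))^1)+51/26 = -930245/442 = -2104.63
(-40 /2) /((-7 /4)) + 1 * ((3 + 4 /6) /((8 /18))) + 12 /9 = 1765 /84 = 21.01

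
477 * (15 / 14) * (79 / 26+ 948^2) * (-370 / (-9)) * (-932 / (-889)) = 1601460623351850 / 80899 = 19795802461.73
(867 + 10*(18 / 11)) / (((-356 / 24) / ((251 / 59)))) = -14633802 / 57761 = -253.35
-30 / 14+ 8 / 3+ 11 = 242 / 21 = 11.52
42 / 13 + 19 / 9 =625 / 117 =5.34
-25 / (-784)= 25 / 784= 0.03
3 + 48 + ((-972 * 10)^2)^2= 8926168066560051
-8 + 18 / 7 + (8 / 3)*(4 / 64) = -221 / 42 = -5.26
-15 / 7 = -2.14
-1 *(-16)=16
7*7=49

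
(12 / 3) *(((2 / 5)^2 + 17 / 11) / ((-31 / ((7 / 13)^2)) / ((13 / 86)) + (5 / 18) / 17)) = -28128744 / 2916403325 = -0.01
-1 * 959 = -959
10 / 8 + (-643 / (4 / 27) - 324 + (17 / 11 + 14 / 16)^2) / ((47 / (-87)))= 3138943681 / 363968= 8624.23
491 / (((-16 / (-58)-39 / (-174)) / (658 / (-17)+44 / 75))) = -47727164 / 1275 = -37433.07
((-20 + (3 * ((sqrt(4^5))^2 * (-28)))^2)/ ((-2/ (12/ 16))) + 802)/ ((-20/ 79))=438375943267/ 40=10959398581.68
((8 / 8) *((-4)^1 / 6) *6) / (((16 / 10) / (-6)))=15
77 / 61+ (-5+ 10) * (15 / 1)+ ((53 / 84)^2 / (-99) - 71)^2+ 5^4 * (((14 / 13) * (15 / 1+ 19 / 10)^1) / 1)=16492.83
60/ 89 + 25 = 2285/ 89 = 25.67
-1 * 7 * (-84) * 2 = 1176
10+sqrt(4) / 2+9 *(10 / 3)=41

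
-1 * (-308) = 308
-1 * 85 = -85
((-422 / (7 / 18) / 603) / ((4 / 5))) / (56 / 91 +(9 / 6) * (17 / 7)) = -0.53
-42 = -42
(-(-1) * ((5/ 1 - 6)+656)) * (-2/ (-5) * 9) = 2358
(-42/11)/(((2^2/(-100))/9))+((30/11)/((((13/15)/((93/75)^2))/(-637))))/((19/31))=-21786912/5225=-4169.74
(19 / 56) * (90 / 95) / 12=3 / 112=0.03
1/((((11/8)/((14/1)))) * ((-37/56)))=-6272/407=-15.41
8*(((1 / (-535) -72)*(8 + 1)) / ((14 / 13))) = -2575404 / 535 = -4813.84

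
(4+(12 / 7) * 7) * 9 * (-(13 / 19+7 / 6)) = -5064 / 19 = -266.53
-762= -762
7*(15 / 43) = 105 / 43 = 2.44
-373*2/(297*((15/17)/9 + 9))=-6341/22968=-0.28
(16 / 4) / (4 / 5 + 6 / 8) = 2.58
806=806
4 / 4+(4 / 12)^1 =4 / 3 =1.33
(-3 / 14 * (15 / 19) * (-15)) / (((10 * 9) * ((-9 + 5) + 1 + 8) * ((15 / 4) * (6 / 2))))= 1 / 1995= 0.00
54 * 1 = 54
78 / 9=26 / 3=8.67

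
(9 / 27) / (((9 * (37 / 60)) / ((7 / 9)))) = 140 / 2997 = 0.05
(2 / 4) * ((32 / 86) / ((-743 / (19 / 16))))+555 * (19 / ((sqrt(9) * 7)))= 224601337 / 447286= 502.14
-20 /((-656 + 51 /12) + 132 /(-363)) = 0.03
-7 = -7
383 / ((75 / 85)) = 6511 / 15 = 434.07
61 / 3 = 20.33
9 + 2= 11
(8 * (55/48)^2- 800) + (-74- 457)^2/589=-52719107/169632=-310.79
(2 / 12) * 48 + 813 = 821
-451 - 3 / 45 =-6766 / 15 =-451.07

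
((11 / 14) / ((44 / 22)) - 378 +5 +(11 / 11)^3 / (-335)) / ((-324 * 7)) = 3495083 / 21273840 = 0.16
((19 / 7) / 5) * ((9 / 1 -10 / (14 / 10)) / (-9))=-247 / 2205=-0.11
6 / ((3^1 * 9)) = 2 / 9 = 0.22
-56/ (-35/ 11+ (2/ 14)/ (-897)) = 483483/ 27472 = 17.60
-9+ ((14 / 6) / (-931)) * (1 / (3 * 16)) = -172369 / 19152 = -9.00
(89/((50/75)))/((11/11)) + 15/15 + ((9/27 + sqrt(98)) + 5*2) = 7*sqrt(2) + 869/6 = 154.73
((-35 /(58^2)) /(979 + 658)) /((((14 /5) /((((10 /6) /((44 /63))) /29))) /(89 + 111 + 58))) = -338625 /7026763568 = -0.00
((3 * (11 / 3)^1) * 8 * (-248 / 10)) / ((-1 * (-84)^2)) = 682 / 2205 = 0.31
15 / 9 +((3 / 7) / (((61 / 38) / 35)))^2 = 993305 / 11163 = 88.98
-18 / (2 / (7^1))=-63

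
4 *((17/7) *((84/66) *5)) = 680/11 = 61.82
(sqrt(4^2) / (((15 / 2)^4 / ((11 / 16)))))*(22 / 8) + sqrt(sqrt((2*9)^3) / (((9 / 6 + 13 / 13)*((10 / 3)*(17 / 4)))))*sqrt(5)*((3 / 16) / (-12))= -9*2^(3 / 4)*sqrt(85) / 2720 + 121 / 50625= -0.05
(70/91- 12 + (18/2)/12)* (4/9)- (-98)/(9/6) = 7099/117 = 60.68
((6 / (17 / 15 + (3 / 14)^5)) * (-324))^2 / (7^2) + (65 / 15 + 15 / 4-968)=59270147472666003529 / 1003935133228908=59037.83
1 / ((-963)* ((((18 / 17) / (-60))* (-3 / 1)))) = -170 / 8667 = -0.02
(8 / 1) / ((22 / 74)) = 296 / 11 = 26.91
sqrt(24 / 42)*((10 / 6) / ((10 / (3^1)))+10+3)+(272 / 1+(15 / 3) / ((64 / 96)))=27*sqrt(7) / 7+559 / 2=289.71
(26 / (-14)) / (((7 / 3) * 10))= -39 / 490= -0.08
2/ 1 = 2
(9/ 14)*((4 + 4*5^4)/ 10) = 5634/ 35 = 160.97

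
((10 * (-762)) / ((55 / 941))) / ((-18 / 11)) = 239014 / 3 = 79671.33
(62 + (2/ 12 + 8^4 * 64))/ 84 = 1573237/ 504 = 3121.50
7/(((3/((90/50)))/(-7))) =-147/5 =-29.40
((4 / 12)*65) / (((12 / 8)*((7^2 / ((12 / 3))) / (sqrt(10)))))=520*sqrt(10) / 441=3.73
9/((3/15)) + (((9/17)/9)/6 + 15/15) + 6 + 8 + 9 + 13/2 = 3851/51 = 75.51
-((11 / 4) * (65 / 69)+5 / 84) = -1280 / 483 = -2.65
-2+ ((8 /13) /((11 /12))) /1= -190 /143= -1.33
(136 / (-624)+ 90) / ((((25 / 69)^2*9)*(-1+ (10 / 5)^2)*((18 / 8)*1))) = 7409174 / 658125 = 11.26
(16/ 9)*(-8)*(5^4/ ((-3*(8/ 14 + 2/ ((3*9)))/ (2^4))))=4480000/ 61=73442.62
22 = 22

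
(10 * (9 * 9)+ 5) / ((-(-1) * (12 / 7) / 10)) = 28525 / 6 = 4754.17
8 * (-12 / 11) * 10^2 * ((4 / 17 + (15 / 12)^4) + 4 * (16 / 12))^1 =-2614475 / 374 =-6990.57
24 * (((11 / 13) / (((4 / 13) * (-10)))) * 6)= -198 / 5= -39.60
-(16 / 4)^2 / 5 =-16 / 5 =-3.20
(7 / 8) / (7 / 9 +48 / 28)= 441 / 1256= 0.35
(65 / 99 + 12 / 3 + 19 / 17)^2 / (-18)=-47219762 / 25492401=-1.85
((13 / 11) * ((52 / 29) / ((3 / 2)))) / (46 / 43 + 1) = 58136 / 85173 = 0.68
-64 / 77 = -0.83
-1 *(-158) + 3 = 161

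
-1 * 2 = -2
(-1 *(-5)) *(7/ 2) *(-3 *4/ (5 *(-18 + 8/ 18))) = 2.39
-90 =-90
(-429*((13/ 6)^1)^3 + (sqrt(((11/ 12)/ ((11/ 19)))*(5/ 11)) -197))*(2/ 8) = -328355/ 288 + sqrt(3135)/ 264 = -1139.91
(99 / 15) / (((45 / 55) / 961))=116281 / 15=7752.07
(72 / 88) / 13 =9 / 143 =0.06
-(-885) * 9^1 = 7965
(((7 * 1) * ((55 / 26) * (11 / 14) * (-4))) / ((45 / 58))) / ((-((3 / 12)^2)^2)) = 15355.62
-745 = -745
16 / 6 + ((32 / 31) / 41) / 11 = 111944 / 41943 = 2.67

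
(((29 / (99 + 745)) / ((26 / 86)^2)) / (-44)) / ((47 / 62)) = -1662251 / 147485624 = -0.01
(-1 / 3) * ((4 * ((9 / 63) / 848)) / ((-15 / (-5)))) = -1 / 13356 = -0.00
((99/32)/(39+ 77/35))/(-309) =-165/678976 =-0.00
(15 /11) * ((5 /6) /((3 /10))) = 125 /33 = 3.79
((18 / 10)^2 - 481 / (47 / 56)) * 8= -5356744 / 1175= -4558.93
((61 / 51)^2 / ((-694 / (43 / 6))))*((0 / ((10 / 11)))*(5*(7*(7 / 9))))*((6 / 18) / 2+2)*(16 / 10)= 0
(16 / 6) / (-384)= -1 / 144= -0.01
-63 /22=-2.86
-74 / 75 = -0.99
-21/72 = -7/24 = -0.29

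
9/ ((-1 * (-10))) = 9/ 10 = 0.90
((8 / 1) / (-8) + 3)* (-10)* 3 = -60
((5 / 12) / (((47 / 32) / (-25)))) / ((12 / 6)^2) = -250 / 141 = -1.77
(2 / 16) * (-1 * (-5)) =5 / 8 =0.62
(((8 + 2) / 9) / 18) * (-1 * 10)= -50 / 81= -0.62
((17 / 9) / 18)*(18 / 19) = 17 / 171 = 0.10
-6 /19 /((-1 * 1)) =6 /19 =0.32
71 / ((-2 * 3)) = -11.83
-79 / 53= -1.49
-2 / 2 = -1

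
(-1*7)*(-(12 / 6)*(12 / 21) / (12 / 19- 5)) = -152 / 83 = -1.83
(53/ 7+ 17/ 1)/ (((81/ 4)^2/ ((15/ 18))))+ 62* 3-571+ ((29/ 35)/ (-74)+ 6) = -19319054837/ 50978970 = -378.96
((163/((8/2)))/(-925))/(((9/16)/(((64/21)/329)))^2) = -42729472/3576491003925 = -0.00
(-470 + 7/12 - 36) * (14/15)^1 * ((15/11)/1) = -42455/66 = -643.26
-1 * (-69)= 69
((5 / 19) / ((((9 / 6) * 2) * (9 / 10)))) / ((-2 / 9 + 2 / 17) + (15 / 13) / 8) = 88400 / 35967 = 2.46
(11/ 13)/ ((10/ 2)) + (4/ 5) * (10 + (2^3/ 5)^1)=3071/ 325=9.45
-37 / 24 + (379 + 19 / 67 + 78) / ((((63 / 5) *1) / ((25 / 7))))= 128.07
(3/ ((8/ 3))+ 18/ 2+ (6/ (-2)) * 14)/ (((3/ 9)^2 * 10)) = -459/ 16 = -28.69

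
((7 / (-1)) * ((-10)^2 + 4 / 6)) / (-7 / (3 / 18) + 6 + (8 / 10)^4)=660625 / 33366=19.80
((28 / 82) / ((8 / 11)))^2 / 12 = 5929 / 322752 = 0.02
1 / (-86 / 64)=-32 / 43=-0.74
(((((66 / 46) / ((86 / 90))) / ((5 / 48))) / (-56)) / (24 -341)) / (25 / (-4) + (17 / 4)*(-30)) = -7128 / 1174106185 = -0.00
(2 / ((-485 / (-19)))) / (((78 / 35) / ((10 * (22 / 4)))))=7315 / 3783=1.93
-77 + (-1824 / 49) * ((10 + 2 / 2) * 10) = -204413 / 49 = -4171.69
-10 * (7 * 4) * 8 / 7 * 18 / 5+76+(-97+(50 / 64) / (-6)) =-225241 / 192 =-1173.13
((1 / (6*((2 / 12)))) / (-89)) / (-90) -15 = -120149 / 8010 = -15.00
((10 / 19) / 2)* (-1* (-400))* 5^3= 250000 / 19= 13157.89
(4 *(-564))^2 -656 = 5088880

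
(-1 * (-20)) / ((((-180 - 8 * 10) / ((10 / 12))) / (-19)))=95 / 78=1.22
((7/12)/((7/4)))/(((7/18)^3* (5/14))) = 3888/245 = 15.87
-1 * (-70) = 70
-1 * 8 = -8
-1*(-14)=14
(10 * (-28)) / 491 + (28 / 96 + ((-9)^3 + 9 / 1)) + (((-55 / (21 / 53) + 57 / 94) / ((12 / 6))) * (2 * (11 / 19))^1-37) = -61676344573 / 73661784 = -837.29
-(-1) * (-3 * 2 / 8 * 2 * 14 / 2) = -21 / 2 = -10.50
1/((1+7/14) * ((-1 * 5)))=-2/15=-0.13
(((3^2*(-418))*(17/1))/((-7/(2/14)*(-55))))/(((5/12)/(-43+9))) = 2372112/1225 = 1936.42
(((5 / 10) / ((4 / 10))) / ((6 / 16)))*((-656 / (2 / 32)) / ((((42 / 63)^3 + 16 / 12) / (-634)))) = 149725440 / 11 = 13611403.64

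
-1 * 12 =-12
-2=-2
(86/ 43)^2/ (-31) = -4/ 31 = -0.13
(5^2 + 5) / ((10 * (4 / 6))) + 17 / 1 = 43 / 2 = 21.50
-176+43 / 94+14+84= -7289 / 94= -77.54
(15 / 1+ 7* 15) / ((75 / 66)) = 528 / 5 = 105.60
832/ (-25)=-832/ 25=-33.28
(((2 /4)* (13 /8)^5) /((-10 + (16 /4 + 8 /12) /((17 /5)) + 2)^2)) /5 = 33813 /1310720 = 0.03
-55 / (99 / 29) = -145 / 9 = -16.11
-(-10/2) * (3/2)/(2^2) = 15/8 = 1.88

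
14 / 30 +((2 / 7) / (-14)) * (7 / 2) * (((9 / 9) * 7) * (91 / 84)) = -3 / 40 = -0.08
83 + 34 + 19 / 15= 1774 / 15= 118.27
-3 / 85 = -0.04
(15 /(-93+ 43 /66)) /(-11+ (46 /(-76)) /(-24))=180576 /12200971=0.01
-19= -19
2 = 2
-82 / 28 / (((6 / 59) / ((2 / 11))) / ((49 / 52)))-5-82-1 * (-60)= -109597 / 3432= -31.93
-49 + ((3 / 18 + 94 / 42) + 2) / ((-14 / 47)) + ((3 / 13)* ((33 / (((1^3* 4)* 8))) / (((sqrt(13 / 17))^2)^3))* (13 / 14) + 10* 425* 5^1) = 437916008063 / 20669376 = 21186.71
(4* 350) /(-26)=-700 /13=-53.85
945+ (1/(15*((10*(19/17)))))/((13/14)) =17506244/18525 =945.01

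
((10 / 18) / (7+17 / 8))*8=0.49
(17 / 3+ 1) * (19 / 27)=380 / 81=4.69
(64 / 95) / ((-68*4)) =-4 / 1615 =-0.00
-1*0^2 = 0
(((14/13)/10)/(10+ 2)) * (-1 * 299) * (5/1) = -161/12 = -13.42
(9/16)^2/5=0.06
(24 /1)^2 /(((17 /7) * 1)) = 4032 /17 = 237.18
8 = 8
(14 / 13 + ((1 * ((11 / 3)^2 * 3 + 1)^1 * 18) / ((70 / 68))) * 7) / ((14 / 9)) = 1480131 / 455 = 3253.04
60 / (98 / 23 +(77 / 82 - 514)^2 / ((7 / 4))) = 16238460 / 40710441109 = 0.00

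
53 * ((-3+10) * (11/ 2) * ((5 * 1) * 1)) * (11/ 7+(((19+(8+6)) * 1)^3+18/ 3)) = 366724490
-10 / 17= -0.59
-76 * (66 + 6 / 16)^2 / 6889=-5357259 / 110224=-48.60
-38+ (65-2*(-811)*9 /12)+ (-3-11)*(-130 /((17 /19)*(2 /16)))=595559 /34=17516.44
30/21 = 10/7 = 1.43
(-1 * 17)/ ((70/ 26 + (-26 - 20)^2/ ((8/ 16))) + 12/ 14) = -1547/ 385435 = -0.00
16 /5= 3.20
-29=-29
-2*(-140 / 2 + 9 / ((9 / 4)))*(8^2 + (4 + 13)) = 10692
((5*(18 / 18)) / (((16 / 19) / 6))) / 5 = 57 / 8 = 7.12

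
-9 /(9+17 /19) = -171 /188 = -0.91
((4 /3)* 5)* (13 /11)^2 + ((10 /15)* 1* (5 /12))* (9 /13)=89695 /9438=9.50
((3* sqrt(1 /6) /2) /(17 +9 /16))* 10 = 0.35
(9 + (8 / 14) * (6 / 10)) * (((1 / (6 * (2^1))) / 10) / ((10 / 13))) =1417 / 14000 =0.10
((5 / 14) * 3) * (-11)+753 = 10377 / 14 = 741.21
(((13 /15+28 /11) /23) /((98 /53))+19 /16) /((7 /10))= 3771857 /2082696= 1.81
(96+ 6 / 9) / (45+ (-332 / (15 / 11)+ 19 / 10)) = -2900 / 5897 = -0.49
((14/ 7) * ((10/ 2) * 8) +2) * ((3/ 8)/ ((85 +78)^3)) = 123/ 17322988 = 0.00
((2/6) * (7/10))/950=0.00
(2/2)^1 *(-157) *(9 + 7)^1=-2512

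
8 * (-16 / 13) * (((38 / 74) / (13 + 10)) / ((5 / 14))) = -34048 / 55315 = -0.62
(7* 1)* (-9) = -63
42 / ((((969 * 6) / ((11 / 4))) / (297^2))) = 2264031 / 1292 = 1752.35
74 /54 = 37 /27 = 1.37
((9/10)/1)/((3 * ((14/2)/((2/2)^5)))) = 3/70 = 0.04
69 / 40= 1.72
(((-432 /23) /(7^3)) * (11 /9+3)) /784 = -114 /386561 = -0.00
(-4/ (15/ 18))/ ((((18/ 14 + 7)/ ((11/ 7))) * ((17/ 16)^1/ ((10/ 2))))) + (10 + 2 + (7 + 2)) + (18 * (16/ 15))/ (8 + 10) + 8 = 190663/ 7395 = 25.78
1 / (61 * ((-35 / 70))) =-2 / 61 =-0.03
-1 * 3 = -3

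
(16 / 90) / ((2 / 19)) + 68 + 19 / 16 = 51031 / 720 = 70.88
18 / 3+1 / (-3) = 17 / 3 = 5.67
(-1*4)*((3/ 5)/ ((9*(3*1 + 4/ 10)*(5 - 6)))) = 4/ 51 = 0.08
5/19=0.26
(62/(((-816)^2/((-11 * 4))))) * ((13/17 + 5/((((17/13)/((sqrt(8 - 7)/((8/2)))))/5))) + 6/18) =-408859/16979328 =-0.02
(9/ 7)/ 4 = 9/ 28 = 0.32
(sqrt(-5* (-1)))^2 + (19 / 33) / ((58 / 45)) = 3475 / 638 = 5.45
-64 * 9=-576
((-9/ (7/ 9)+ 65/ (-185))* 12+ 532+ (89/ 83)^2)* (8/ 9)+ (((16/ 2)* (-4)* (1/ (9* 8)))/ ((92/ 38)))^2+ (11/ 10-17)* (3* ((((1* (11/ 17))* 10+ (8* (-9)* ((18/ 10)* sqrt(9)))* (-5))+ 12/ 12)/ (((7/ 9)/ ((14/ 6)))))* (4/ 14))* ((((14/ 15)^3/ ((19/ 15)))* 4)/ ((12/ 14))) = -29466390485605918772/ 123472194324885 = -238647.99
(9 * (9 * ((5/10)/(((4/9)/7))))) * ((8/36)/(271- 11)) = 567/1040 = 0.55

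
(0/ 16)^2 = 0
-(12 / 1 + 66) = -78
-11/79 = -0.14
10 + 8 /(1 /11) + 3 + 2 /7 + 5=106.29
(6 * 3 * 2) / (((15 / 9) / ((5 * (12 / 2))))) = 648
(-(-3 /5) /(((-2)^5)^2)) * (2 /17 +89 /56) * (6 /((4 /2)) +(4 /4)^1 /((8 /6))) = 14625 /3899392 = 0.00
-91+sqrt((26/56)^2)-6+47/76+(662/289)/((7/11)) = -3548415/38437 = -92.32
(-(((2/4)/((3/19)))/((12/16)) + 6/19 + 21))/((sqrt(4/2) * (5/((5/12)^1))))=-4367 * sqrt(2)/4104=-1.50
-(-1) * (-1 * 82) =-82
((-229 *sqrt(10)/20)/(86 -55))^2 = 52441/38440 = 1.36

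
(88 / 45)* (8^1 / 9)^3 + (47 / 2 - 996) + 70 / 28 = -31775794 / 32805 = -968.63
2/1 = 2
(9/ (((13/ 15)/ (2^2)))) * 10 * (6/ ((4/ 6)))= 48600/ 13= 3738.46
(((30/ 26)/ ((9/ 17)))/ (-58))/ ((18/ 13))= -85/ 3132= -0.03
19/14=1.36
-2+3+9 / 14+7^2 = 709 / 14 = 50.64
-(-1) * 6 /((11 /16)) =96 /11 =8.73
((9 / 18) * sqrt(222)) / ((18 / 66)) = 11 * sqrt(222) / 6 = 27.32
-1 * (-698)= 698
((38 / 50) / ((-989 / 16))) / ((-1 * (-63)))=-304 / 1557675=-0.00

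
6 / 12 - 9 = -17 / 2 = -8.50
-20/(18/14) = -140/9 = -15.56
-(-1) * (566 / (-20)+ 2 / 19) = -5357 / 190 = -28.19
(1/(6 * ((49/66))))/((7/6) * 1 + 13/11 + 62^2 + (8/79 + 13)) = 57354/986035379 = 0.00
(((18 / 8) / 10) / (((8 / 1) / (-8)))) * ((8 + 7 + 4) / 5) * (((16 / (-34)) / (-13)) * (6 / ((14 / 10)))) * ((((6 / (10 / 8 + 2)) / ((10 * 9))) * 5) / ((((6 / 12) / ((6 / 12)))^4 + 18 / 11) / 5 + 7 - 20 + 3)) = 15048 / 10477831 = 0.00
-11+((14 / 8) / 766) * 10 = -16817 / 1532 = -10.98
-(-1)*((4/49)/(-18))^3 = -8/85766121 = -0.00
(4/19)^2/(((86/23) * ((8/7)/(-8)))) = -1288/15523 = -0.08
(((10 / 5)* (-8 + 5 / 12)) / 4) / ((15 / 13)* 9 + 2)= -169 / 552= -0.31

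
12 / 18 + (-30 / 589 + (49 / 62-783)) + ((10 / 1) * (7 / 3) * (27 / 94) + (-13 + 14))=-128541883 / 166098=-773.89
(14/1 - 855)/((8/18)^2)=-68121/16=-4257.56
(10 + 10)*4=80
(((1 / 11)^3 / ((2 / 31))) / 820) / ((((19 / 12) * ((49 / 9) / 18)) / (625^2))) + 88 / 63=5935339609 / 457250409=12.98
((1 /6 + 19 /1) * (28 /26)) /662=805 /25818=0.03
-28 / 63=-4 / 9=-0.44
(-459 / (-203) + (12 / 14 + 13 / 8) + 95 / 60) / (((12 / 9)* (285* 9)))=30823 / 16662240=0.00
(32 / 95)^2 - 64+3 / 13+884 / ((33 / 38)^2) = 141631791443 / 127766925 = 1108.52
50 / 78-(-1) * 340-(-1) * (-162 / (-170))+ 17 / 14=15909731 / 46410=342.81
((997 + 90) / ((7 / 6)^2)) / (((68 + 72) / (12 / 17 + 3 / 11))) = 1790289 / 320705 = 5.58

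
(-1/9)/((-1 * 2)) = 1/18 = 0.06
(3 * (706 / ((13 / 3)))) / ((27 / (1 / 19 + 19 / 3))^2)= 7195552 / 263169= 27.34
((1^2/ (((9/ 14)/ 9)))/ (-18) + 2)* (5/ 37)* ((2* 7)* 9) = 770/ 37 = 20.81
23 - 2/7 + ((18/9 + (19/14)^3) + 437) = 464.21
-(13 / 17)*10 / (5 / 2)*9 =-468 / 17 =-27.53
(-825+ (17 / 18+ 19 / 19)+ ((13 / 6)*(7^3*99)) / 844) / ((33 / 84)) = -78256759 / 41778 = -1873.16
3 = 3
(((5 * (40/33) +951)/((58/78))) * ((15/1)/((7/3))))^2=341364608363025/4986289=68460654.48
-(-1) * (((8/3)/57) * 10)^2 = 6400/29241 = 0.22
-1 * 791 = -791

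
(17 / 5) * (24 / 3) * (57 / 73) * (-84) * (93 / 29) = -60558624 / 10585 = -5721.17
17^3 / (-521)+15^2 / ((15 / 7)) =49792 / 521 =95.57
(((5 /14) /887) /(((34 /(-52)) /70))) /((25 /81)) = -2106 /15079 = -0.14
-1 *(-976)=976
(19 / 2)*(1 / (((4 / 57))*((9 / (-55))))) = -827.29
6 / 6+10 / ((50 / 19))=24 / 5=4.80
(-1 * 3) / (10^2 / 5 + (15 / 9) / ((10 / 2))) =-9 / 61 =-0.15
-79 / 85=-0.93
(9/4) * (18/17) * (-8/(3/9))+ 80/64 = -3803/68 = -55.93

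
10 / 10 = 1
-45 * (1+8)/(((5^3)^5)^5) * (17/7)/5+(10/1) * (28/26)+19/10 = 61034017805592678806991813189597451128065586090087854823/4817499887508833178451084222615463659167289733886718750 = 12.67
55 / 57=0.96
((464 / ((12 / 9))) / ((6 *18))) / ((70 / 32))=464 / 315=1.47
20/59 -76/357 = 0.13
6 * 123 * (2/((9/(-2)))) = -328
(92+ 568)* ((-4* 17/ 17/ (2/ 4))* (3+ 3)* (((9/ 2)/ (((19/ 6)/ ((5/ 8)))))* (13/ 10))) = -694980/ 19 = -36577.89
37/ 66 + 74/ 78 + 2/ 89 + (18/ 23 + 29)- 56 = -43355953/ 1756326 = -24.69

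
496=496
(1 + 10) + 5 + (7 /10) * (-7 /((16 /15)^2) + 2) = 13.09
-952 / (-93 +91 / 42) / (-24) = -238 / 545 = -0.44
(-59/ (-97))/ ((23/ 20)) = 1180/ 2231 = 0.53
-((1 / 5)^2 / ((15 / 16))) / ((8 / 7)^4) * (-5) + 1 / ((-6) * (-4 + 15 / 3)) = -0.04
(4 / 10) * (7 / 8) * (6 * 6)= 63 / 5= 12.60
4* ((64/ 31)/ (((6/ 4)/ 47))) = 24064/ 93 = 258.75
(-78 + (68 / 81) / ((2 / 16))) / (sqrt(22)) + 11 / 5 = 11 / 5-2887 * sqrt(22) / 891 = -13.00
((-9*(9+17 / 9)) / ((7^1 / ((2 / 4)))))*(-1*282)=1974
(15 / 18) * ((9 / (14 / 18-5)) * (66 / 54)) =-165 / 76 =-2.17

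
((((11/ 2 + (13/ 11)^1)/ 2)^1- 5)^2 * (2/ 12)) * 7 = 3.21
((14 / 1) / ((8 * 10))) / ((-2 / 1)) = -7 / 80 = -0.09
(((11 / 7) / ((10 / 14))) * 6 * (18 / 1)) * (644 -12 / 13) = 1986336 / 13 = 152795.08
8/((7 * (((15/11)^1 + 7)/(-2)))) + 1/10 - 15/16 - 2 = -40067/12880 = -3.11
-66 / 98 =-33 / 49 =-0.67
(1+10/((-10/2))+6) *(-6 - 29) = -175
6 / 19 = 0.32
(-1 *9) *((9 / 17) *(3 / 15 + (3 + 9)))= -4941 / 85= -58.13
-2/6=-1/3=-0.33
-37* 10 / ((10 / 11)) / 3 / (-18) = 407 / 54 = 7.54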